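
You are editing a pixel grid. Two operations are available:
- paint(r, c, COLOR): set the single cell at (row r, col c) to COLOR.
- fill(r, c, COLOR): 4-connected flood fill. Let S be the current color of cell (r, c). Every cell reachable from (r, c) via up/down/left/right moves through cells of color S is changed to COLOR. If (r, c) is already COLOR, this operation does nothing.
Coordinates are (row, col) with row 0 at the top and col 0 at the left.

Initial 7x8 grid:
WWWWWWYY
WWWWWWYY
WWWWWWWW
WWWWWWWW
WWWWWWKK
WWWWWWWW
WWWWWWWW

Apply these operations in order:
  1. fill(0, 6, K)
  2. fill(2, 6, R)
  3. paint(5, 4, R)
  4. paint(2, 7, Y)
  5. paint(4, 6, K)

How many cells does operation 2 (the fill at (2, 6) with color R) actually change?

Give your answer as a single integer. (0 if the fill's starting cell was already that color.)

After op 1 fill(0,6,K) [4 cells changed]:
WWWWWWKK
WWWWWWKK
WWWWWWWW
WWWWWWWW
WWWWWWKK
WWWWWWWW
WWWWWWWW
After op 2 fill(2,6,R) [50 cells changed]:
RRRRRRKK
RRRRRRKK
RRRRRRRR
RRRRRRRR
RRRRRRKK
RRRRRRRR
RRRRRRRR

Answer: 50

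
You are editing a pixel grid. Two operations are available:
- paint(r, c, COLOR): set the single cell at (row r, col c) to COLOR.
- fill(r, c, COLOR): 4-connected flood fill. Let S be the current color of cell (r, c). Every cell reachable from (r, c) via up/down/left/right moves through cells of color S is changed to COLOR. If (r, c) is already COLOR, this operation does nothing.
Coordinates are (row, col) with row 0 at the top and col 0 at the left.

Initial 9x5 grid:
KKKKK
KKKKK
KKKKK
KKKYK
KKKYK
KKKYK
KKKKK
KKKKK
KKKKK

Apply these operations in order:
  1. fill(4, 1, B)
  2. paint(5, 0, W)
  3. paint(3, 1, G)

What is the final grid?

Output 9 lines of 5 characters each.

Answer: BBBBB
BBBBB
BBBBB
BGBYB
BBBYB
WBBYB
BBBBB
BBBBB
BBBBB

Derivation:
After op 1 fill(4,1,B) [42 cells changed]:
BBBBB
BBBBB
BBBBB
BBBYB
BBBYB
BBBYB
BBBBB
BBBBB
BBBBB
After op 2 paint(5,0,W):
BBBBB
BBBBB
BBBBB
BBBYB
BBBYB
WBBYB
BBBBB
BBBBB
BBBBB
After op 3 paint(3,1,G):
BBBBB
BBBBB
BBBBB
BGBYB
BBBYB
WBBYB
BBBBB
BBBBB
BBBBB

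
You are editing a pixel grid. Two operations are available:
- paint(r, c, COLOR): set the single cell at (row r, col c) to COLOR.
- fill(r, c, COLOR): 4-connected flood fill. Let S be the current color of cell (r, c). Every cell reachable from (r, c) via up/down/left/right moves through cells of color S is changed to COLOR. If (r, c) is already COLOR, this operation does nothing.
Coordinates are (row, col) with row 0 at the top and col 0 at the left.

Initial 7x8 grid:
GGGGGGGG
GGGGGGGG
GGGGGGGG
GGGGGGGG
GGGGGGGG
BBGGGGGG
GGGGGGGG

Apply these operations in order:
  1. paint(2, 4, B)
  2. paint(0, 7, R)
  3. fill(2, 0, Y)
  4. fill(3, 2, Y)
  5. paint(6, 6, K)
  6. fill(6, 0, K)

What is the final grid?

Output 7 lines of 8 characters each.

Answer: KKKKKKKR
KKKKKKKK
KKKKBKKK
KKKKKKKK
KKKKKKKK
BBKKKKKK
KKKKKKKK

Derivation:
After op 1 paint(2,4,B):
GGGGGGGG
GGGGGGGG
GGGGBGGG
GGGGGGGG
GGGGGGGG
BBGGGGGG
GGGGGGGG
After op 2 paint(0,7,R):
GGGGGGGR
GGGGGGGG
GGGGBGGG
GGGGGGGG
GGGGGGGG
BBGGGGGG
GGGGGGGG
After op 3 fill(2,0,Y) [52 cells changed]:
YYYYYYYR
YYYYYYYY
YYYYBYYY
YYYYYYYY
YYYYYYYY
BBYYYYYY
YYYYYYYY
After op 4 fill(3,2,Y) [0 cells changed]:
YYYYYYYR
YYYYYYYY
YYYYBYYY
YYYYYYYY
YYYYYYYY
BBYYYYYY
YYYYYYYY
After op 5 paint(6,6,K):
YYYYYYYR
YYYYYYYY
YYYYBYYY
YYYYYYYY
YYYYYYYY
BBYYYYYY
YYYYYYKY
After op 6 fill(6,0,K) [51 cells changed]:
KKKKKKKR
KKKKKKKK
KKKKBKKK
KKKKKKKK
KKKKKKKK
BBKKKKKK
KKKKKKKK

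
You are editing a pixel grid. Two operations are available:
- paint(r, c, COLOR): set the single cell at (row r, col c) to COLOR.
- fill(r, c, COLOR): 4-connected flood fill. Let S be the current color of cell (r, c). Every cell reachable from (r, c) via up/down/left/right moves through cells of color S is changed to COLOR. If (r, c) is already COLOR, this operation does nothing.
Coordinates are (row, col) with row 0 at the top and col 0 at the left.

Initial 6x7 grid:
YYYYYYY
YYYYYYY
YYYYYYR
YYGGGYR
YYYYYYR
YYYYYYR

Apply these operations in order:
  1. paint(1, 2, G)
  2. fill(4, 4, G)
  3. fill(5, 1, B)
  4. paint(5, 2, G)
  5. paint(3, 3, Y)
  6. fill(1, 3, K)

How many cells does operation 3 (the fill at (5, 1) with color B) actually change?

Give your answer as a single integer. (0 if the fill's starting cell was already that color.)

Answer: 38

Derivation:
After op 1 paint(1,2,G):
YYYYYYY
YYGYYYY
YYYYYYR
YYGGGYR
YYYYYYR
YYYYYYR
After op 2 fill(4,4,G) [34 cells changed]:
GGGGGGG
GGGGGGG
GGGGGGR
GGGGGGR
GGGGGGR
GGGGGGR
After op 3 fill(5,1,B) [38 cells changed]:
BBBBBBB
BBBBBBB
BBBBBBR
BBBBBBR
BBBBBBR
BBBBBBR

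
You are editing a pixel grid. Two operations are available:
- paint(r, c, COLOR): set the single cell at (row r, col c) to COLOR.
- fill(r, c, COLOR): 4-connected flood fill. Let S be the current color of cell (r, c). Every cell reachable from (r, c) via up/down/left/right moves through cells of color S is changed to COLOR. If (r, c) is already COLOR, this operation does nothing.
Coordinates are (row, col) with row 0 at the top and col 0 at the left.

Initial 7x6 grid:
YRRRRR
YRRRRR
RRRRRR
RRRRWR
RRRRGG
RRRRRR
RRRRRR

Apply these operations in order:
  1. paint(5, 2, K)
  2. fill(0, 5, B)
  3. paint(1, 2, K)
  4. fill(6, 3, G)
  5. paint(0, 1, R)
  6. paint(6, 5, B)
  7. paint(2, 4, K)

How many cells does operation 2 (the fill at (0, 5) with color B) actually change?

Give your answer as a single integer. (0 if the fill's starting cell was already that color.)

After op 1 paint(5,2,K):
YRRRRR
YRRRRR
RRRRRR
RRRRWR
RRRRGG
RRKRRR
RRRRRR
After op 2 fill(0,5,B) [36 cells changed]:
YBBBBB
YBBBBB
BBBBBB
BBBBWB
BBBBGG
BBKBBB
BBBBBB

Answer: 36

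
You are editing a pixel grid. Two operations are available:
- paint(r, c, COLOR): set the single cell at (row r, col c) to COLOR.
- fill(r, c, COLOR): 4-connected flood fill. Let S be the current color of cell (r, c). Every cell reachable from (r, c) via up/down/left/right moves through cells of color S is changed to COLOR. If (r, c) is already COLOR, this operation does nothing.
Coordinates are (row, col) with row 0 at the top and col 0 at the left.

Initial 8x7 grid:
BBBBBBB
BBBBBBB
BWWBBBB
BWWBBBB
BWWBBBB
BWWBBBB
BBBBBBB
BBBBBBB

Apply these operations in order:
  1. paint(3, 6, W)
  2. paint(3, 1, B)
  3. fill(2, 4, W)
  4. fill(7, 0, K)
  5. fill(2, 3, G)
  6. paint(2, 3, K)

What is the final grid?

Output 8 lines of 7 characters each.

Answer: GGGGGGG
GGGGGGG
GGGKGGG
GGGGGGG
GGGGGGG
GGGGGGG
GGGGGGG
GGGGGGG

Derivation:
After op 1 paint(3,6,W):
BBBBBBB
BBBBBBB
BWWBBBB
BWWBBBW
BWWBBBB
BWWBBBB
BBBBBBB
BBBBBBB
After op 2 paint(3,1,B):
BBBBBBB
BBBBBBB
BWWBBBB
BBWBBBW
BWWBBBB
BWWBBBB
BBBBBBB
BBBBBBB
After op 3 fill(2,4,W) [48 cells changed]:
WWWWWWW
WWWWWWW
WWWWWWW
WWWWWWW
WWWWWWW
WWWWWWW
WWWWWWW
WWWWWWW
After op 4 fill(7,0,K) [56 cells changed]:
KKKKKKK
KKKKKKK
KKKKKKK
KKKKKKK
KKKKKKK
KKKKKKK
KKKKKKK
KKKKKKK
After op 5 fill(2,3,G) [56 cells changed]:
GGGGGGG
GGGGGGG
GGGGGGG
GGGGGGG
GGGGGGG
GGGGGGG
GGGGGGG
GGGGGGG
After op 6 paint(2,3,K):
GGGGGGG
GGGGGGG
GGGKGGG
GGGGGGG
GGGGGGG
GGGGGGG
GGGGGGG
GGGGGGG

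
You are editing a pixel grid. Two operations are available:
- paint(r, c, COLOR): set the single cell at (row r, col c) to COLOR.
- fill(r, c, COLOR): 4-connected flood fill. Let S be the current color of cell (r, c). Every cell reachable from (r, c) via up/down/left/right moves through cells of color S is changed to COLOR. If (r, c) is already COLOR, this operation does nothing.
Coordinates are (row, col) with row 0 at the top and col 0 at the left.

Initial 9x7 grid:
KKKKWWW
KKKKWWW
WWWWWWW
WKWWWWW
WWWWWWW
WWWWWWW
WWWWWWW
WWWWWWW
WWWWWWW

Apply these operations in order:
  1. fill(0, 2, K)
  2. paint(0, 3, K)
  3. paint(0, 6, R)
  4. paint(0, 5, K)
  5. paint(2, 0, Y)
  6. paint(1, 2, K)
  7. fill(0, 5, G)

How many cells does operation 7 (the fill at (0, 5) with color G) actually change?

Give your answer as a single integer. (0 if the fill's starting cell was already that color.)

Answer: 1

Derivation:
After op 1 fill(0,2,K) [0 cells changed]:
KKKKWWW
KKKKWWW
WWWWWWW
WKWWWWW
WWWWWWW
WWWWWWW
WWWWWWW
WWWWWWW
WWWWWWW
After op 2 paint(0,3,K):
KKKKWWW
KKKKWWW
WWWWWWW
WKWWWWW
WWWWWWW
WWWWWWW
WWWWWWW
WWWWWWW
WWWWWWW
After op 3 paint(0,6,R):
KKKKWWR
KKKKWWW
WWWWWWW
WKWWWWW
WWWWWWW
WWWWWWW
WWWWWWW
WWWWWWW
WWWWWWW
After op 4 paint(0,5,K):
KKKKWKR
KKKKWWW
WWWWWWW
WKWWWWW
WWWWWWW
WWWWWWW
WWWWWWW
WWWWWWW
WWWWWWW
After op 5 paint(2,0,Y):
KKKKWKR
KKKKWWW
YWWWWWW
WKWWWWW
WWWWWWW
WWWWWWW
WWWWWWW
WWWWWWW
WWWWWWW
After op 6 paint(1,2,K):
KKKKWKR
KKKKWWW
YWWWWWW
WKWWWWW
WWWWWWW
WWWWWWW
WWWWWWW
WWWWWWW
WWWWWWW
After op 7 fill(0,5,G) [1 cells changed]:
KKKKWGR
KKKKWWW
YWWWWWW
WKWWWWW
WWWWWWW
WWWWWWW
WWWWWWW
WWWWWWW
WWWWWWW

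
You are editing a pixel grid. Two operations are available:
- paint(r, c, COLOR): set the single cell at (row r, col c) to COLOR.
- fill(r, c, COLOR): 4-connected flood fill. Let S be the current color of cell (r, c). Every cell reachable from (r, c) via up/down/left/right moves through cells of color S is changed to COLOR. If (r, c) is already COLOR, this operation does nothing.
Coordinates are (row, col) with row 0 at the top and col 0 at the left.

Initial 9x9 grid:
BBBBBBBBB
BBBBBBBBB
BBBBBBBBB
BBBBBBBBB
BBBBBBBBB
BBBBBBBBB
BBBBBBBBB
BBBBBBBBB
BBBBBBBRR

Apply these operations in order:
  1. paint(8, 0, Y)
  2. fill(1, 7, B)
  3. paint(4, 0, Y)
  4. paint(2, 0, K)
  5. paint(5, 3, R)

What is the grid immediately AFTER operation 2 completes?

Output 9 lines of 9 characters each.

After op 1 paint(8,0,Y):
BBBBBBBBB
BBBBBBBBB
BBBBBBBBB
BBBBBBBBB
BBBBBBBBB
BBBBBBBBB
BBBBBBBBB
BBBBBBBBB
YBBBBBBRR
After op 2 fill(1,7,B) [0 cells changed]:
BBBBBBBBB
BBBBBBBBB
BBBBBBBBB
BBBBBBBBB
BBBBBBBBB
BBBBBBBBB
BBBBBBBBB
BBBBBBBBB
YBBBBBBRR

Answer: BBBBBBBBB
BBBBBBBBB
BBBBBBBBB
BBBBBBBBB
BBBBBBBBB
BBBBBBBBB
BBBBBBBBB
BBBBBBBBB
YBBBBBBRR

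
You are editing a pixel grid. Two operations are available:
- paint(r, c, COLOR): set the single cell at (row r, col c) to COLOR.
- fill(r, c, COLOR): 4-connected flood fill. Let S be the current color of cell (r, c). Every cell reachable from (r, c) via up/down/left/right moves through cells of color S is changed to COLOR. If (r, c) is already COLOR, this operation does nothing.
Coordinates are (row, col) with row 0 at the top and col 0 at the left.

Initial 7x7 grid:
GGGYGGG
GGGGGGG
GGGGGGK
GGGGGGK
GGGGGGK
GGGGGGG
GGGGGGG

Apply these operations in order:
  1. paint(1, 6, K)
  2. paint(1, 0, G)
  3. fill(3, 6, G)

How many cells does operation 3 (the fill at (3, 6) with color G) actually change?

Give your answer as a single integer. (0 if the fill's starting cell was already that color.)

Answer: 4

Derivation:
After op 1 paint(1,6,K):
GGGYGGG
GGGGGGK
GGGGGGK
GGGGGGK
GGGGGGK
GGGGGGG
GGGGGGG
After op 2 paint(1,0,G):
GGGYGGG
GGGGGGK
GGGGGGK
GGGGGGK
GGGGGGK
GGGGGGG
GGGGGGG
After op 3 fill(3,6,G) [4 cells changed]:
GGGYGGG
GGGGGGG
GGGGGGG
GGGGGGG
GGGGGGG
GGGGGGG
GGGGGGG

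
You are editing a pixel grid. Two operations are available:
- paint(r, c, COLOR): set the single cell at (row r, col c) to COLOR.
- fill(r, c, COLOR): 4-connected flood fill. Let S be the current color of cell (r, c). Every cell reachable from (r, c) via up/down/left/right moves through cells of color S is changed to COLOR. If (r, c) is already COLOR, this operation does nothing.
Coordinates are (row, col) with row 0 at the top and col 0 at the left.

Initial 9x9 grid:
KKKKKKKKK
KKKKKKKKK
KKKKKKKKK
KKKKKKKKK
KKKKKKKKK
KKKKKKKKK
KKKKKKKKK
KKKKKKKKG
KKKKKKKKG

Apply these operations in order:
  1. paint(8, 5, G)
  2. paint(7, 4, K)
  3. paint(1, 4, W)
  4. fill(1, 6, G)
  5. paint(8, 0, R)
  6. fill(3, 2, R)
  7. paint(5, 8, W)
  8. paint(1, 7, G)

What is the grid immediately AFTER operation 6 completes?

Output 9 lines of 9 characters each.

Answer: RRRRRRRRR
RRRRWRRRR
RRRRRRRRR
RRRRRRRRR
RRRRRRRRR
RRRRRRRRR
RRRRRRRRR
RRRRRRRRR
RRRRRRRRR

Derivation:
After op 1 paint(8,5,G):
KKKKKKKKK
KKKKKKKKK
KKKKKKKKK
KKKKKKKKK
KKKKKKKKK
KKKKKKKKK
KKKKKKKKK
KKKKKKKKG
KKKKKGKKG
After op 2 paint(7,4,K):
KKKKKKKKK
KKKKKKKKK
KKKKKKKKK
KKKKKKKKK
KKKKKKKKK
KKKKKKKKK
KKKKKKKKK
KKKKKKKKG
KKKKKGKKG
After op 3 paint(1,4,W):
KKKKKKKKK
KKKKWKKKK
KKKKKKKKK
KKKKKKKKK
KKKKKKKKK
KKKKKKKKK
KKKKKKKKK
KKKKKKKKG
KKKKKGKKG
After op 4 fill(1,6,G) [77 cells changed]:
GGGGGGGGG
GGGGWGGGG
GGGGGGGGG
GGGGGGGGG
GGGGGGGGG
GGGGGGGGG
GGGGGGGGG
GGGGGGGGG
GGGGGGGGG
After op 5 paint(8,0,R):
GGGGGGGGG
GGGGWGGGG
GGGGGGGGG
GGGGGGGGG
GGGGGGGGG
GGGGGGGGG
GGGGGGGGG
GGGGGGGGG
RGGGGGGGG
After op 6 fill(3,2,R) [79 cells changed]:
RRRRRRRRR
RRRRWRRRR
RRRRRRRRR
RRRRRRRRR
RRRRRRRRR
RRRRRRRRR
RRRRRRRRR
RRRRRRRRR
RRRRRRRRR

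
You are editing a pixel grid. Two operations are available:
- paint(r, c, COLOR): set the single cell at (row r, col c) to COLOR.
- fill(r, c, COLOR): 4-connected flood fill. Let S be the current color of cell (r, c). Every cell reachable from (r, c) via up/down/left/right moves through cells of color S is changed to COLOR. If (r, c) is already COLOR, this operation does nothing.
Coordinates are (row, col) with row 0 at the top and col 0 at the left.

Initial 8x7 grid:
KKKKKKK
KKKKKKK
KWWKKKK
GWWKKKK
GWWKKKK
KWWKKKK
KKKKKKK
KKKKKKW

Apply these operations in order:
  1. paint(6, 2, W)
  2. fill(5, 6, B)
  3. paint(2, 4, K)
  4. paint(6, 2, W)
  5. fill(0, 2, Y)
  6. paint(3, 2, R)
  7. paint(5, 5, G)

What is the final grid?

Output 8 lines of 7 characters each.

After op 1 paint(6,2,W):
KKKKKKK
KKKKKKK
KWWKKKK
GWWKKKK
GWWKKKK
KWWKKKK
KKWKKKK
KKKKKKW
After op 2 fill(5,6,B) [44 cells changed]:
BBBBBBB
BBBBBBB
BWWBBBB
GWWBBBB
GWWBBBB
BWWBBBB
BBWBBBB
BBBBBBW
After op 3 paint(2,4,K):
BBBBBBB
BBBBBBB
BWWBKBB
GWWBBBB
GWWBBBB
BWWBBBB
BBWBBBB
BBBBBBW
After op 4 paint(6,2,W):
BBBBBBB
BBBBBBB
BWWBKBB
GWWBBBB
GWWBBBB
BWWBBBB
BBWBBBB
BBBBBBW
After op 5 fill(0,2,Y) [43 cells changed]:
YYYYYYY
YYYYYYY
YWWYKYY
GWWYYYY
GWWYYYY
YWWYYYY
YYWYYYY
YYYYYYW
After op 6 paint(3,2,R):
YYYYYYY
YYYYYYY
YWWYKYY
GWRYYYY
GWWYYYY
YWWYYYY
YYWYYYY
YYYYYYW
After op 7 paint(5,5,G):
YYYYYYY
YYYYYYY
YWWYKYY
GWRYYYY
GWWYYYY
YWWYYGY
YYWYYYY
YYYYYYW

Answer: YYYYYYY
YYYYYYY
YWWYKYY
GWRYYYY
GWWYYYY
YWWYYGY
YYWYYYY
YYYYYYW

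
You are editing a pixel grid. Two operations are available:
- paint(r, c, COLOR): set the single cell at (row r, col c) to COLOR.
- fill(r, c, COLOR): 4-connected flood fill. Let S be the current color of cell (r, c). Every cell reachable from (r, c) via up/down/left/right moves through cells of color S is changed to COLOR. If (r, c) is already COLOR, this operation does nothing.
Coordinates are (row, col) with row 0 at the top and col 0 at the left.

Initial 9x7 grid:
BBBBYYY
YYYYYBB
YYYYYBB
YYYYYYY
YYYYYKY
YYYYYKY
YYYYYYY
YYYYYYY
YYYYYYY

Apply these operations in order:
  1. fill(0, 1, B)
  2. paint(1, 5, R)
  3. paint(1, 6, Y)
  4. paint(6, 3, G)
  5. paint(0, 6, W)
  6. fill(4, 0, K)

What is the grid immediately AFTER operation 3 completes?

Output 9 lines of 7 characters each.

Answer: BBBBYYY
YYYYYRY
YYYYYBB
YYYYYYY
YYYYYKY
YYYYYKY
YYYYYYY
YYYYYYY
YYYYYYY

Derivation:
After op 1 fill(0,1,B) [0 cells changed]:
BBBBYYY
YYYYYBB
YYYYYBB
YYYYYYY
YYYYYKY
YYYYYKY
YYYYYYY
YYYYYYY
YYYYYYY
After op 2 paint(1,5,R):
BBBBYYY
YYYYYRB
YYYYYBB
YYYYYYY
YYYYYKY
YYYYYKY
YYYYYYY
YYYYYYY
YYYYYYY
After op 3 paint(1,6,Y):
BBBBYYY
YYYYYRY
YYYYYBB
YYYYYYY
YYYYYKY
YYYYYKY
YYYYYYY
YYYYYYY
YYYYYYY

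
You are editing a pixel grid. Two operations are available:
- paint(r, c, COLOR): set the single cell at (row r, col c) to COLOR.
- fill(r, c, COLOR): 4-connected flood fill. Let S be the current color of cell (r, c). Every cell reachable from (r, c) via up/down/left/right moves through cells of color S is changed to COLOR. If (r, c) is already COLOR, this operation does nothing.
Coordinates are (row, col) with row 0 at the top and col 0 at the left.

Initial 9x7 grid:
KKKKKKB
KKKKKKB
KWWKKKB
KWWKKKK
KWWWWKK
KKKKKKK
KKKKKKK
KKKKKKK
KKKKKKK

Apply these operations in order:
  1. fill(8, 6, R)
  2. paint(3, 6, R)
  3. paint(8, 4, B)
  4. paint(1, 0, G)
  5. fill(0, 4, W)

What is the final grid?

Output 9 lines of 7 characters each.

Answer: WWWWWWB
GWWWWWB
WWWWWWB
WWWWWWW
WWWWWWW
WWWWWWW
WWWWWWW
WWWWWWW
WWWWBWW

Derivation:
After op 1 fill(8,6,R) [52 cells changed]:
RRRRRRB
RRRRRRB
RWWRRRB
RWWRRRR
RWWWWRR
RRRRRRR
RRRRRRR
RRRRRRR
RRRRRRR
After op 2 paint(3,6,R):
RRRRRRB
RRRRRRB
RWWRRRB
RWWRRRR
RWWWWRR
RRRRRRR
RRRRRRR
RRRRRRR
RRRRRRR
After op 3 paint(8,4,B):
RRRRRRB
RRRRRRB
RWWRRRB
RWWRRRR
RWWWWRR
RRRRRRR
RRRRRRR
RRRRRRR
RRRRBRR
After op 4 paint(1,0,G):
RRRRRRB
GRRRRRB
RWWRRRB
RWWRRRR
RWWWWRR
RRRRRRR
RRRRRRR
RRRRRRR
RRRRBRR
After op 5 fill(0,4,W) [50 cells changed]:
WWWWWWB
GWWWWWB
WWWWWWB
WWWWWWW
WWWWWWW
WWWWWWW
WWWWWWW
WWWWWWW
WWWWBWW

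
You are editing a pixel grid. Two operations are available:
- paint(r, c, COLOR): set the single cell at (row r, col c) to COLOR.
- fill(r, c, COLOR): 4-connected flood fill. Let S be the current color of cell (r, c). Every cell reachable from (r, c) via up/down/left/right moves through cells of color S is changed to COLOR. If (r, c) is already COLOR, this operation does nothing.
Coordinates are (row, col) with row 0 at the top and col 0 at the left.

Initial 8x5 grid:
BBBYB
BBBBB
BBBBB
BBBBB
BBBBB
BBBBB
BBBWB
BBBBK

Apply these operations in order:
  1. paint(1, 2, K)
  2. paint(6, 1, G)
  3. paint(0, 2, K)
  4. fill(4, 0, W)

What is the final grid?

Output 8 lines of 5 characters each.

After op 1 paint(1,2,K):
BBBYB
BBKBB
BBBBB
BBBBB
BBBBB
BBBBB
BBBWB
BBBBK
After op 2 paint(6,1,G):
BBBYB
BBKBB
BBBBB
BBBBB
BBBBB
BBBBB
BGBWB
BBBBK
After op 3 paint(0,2,K):
BBKYB
BBKBB
BBBBB
BBBBB
BBBBB
BBBBB
BGBWB
BBBBK
After op 4 fill(4,0,W) [34 cells changed]:
WWKYW
WWKWW
WWWWW
WWWWW
WWWWW
WWWWW
WGWWW
WWWWK

Answer: WWKYW
WWKWW
WWWWW
WWWWW
WWWWW
WWWWW
WGWWW
WWWWK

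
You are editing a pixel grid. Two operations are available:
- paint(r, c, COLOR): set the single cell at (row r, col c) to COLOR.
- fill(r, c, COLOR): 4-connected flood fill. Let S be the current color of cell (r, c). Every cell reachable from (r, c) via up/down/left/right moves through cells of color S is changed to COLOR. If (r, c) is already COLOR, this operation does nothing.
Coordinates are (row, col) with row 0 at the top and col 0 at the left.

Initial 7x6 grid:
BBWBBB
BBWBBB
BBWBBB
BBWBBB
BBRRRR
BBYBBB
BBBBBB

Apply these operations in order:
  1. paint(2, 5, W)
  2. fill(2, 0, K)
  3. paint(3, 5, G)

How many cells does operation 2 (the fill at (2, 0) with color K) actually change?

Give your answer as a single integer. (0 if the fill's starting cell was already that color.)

After op 1 paint(2,5,W):
BBWBBB
BBWBBB
BBWBBW
BBWBBB
BBRRRR
BBYBBB
BBBBBB
After op 2 fill(2,0,K) [21 cells changed]:
KKWBBB
KKWBBB
KKWBBW
KKWBBB
KKRRRR
KKYKKK
KKKKKK

Answer: 21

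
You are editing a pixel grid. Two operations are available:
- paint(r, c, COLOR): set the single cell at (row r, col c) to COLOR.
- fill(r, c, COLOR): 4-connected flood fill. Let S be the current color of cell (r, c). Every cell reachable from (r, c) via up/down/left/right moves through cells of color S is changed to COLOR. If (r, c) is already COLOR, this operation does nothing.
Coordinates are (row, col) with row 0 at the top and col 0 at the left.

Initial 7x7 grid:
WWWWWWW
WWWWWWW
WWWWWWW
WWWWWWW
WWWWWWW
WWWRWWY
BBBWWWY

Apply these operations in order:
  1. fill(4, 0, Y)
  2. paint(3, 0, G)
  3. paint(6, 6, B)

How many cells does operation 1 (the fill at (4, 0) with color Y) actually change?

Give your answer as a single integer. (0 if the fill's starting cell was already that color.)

Answer: 43

Derivation:
After op 1 fill(4,0,Y) [43 cells changed]:
YYYYYYY
YYYYYYY
YYYYYYY
YYYYYYY
YYYYYYY
YYYRYYY
BBBYYYY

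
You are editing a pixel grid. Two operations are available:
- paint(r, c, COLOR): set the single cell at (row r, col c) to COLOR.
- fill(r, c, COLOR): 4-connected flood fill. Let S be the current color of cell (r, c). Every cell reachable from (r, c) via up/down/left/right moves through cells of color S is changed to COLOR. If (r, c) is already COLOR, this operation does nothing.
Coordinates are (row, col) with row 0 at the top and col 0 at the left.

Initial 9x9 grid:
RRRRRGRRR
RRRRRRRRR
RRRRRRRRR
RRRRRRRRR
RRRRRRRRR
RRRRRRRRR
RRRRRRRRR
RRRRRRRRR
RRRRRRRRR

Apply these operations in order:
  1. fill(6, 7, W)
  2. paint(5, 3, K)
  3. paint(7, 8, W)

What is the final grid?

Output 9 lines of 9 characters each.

After op 1 fill(6,7,W) [80 cells changed]:
WWWWWGWWW
WWWWWWWWW
WWWWWWWWW
WWWWWWWWW
WWWWWWWWW
WWWWWWWWW
WWWWWWWWW
WWWWWWWWW
WWWWWWWWW
After op 2 paint(5,3,K):
WWWWWGWWW
WWWWWWWWW
WWWWWWWWW
WWWWWWWWW
WWWWWWWWW
WWWKWWWWW
WWWWWWWWW
WWWWWWWWW
WWWWWWWWW
After op 3 paint(7,8,W):
WWWWWGWWW
WWWWWWWWW
WWWWWWWWW
WWWWWWWWW
WWWWWWWWW
WWWKWWWWW
WWWWWWWWW
WWWWWWWWW
WWWWWWWWW

Answer: WWWWWGWWW
WWWWWWWWW
WWWWWWWWW
WWWWWWWWW
WWWWWWWWW
WWWKWWWWW
WWWWWWWWW
WWWWWWWWW
WWWWWWWWW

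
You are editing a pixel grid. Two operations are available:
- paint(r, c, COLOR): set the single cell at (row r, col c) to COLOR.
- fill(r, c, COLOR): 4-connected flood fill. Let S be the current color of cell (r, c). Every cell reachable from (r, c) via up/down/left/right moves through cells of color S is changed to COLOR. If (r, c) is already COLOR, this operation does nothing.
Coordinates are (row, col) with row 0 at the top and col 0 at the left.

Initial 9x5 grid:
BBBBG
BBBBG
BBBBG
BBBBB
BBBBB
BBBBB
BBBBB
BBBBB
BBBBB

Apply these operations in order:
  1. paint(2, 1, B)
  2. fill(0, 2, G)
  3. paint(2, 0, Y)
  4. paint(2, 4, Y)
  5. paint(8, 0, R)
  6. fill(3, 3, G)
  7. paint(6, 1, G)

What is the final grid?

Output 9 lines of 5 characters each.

After op 1 paint(2,1,B):
BBBBG
BBBBG
BBBBG
BBBBB
BBBBB
BBBBB
BBBBB
BBBBB
BBBBB
After op 2 fill(0,2,G) [42 cells changed]:
GGGGG
GGGGG
GGGGG
GGGGG
GGGGG
GGGGG
GGGGG
GGGGG
GGGGG
After op 3 paint(2,0,Y):
GGGGG
GGGGG
YGGGG
GGGGG
GGGGG
GGGGG
GGGGG
GGGGG
GGGGG
After op 4 paint(2,4,Y):
GGGGG
GGGGG
YGGGY
GGGGG
GGGGG
GGGGG
GGGGG
GGGGG
GGGGG
After op 5 paint(8,0,R):
GGGGG
GGGGG
YGGGY
GGGGG
GGGGG
GGGGG
GGGGG
GGGGG
RGGGG
After op 6 fill(3,3,G) [0 cells changed]:
GGGGG
GGGGG
YGGGY
GGGGG
GGGGG
GGGGG
GGGGG
GGGGG
RGGGG
After op 7 paint(6,1,G):
GGGGG
GGGGG
YGGGY
GGGGG
GGGGG
GGGGG
GGGGG
GGGGG
RGGGG

Answer: GGGGG
GGGGG
YGGGY
GGGGG
GGGGG
GGGGG
GGGGG
GGGGG
RGGGG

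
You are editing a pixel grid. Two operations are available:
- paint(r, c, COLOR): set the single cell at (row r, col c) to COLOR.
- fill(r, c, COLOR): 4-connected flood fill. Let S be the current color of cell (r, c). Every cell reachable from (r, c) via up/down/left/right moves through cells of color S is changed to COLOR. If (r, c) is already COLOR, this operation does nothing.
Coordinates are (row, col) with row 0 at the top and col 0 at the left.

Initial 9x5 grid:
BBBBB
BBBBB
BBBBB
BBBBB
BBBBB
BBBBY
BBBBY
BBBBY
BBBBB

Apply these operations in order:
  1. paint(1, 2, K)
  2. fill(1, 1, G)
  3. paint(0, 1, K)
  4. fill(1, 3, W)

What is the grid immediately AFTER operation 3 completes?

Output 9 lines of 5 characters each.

Answer: GKGGG
GGKGG
GGGGG
GGGGG
GGGGG
GGGGY
GGGGY
GGGGY
GGGGG

Derivation:
After op 1 paint(1,2,K):
BBBBB
BBKBB
BBBBB
BBBBB
BBBBB
BBBBY
BBBBY
BBBBY
BBBBB
After op 2 fill(1,1,G) [41 cells changed]:
GGGGG
GGKGG
GGGGG
GGGGG
GGGGG
GGGGY
GGGGY
GGGGY
GGGGG
After op 3 paint(0,1,K):
GKGGG
GGKGG
GGGGG
GGGGG
GGGGG
GGGGY
GGGGY
GGGGY
GGGGG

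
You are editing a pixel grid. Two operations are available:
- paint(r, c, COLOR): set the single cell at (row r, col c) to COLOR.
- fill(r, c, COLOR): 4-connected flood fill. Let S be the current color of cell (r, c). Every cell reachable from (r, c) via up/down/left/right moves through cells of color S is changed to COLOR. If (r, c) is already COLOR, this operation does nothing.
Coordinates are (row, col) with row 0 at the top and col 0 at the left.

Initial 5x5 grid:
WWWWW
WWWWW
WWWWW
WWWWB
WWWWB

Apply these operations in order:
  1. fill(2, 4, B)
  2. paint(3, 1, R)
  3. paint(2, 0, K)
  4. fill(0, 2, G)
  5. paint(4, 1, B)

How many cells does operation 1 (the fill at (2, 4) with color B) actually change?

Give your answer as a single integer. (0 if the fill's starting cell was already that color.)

After op 1 fill(2,4,B) [23 cells changed]:
BBBBB
BBBBB
BBBBB
BBBBB
BBBBB

Answer: 23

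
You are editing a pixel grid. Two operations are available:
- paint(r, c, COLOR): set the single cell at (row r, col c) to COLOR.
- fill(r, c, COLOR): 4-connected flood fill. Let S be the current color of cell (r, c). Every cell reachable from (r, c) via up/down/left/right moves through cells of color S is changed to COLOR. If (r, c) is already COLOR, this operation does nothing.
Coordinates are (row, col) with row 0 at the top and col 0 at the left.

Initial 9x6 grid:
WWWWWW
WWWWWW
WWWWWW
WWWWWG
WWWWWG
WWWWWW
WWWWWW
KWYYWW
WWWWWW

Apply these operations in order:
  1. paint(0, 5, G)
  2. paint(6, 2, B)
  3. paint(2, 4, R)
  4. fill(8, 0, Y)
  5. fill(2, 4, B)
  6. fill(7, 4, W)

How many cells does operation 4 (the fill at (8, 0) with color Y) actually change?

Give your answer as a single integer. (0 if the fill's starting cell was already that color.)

After op 1 paint(0,5,G):
WWWWWG
WWWWWW
WWWWWW
WWWWWG
WWWWWG
WWWWWW
WWWWWW
KWYYWW
WWWWWW
After op 2 paint(6,2,B):
WWWWWG
WWWWWW
WWWWWW
WWWWWG
WWWWWG
WWWWWW
WWBWWW
KWYYWW
WWWWWW
After op 3 paint(2,4,R):
WWWWWG
WWWWWW
WWWWRW
WWWWWG
WWWWWG
WWWWWW
WWBWWW
KWYYWW
WWWWWW
After op 4 fill(8,0,Y) [46 cells changed]:
YYYYYG
YYYYYY
YYYYRY
YYYYYG
YYYYYG
YYYYYY
YYBYYY
KYYYYY
YYYYYY

Answer: 46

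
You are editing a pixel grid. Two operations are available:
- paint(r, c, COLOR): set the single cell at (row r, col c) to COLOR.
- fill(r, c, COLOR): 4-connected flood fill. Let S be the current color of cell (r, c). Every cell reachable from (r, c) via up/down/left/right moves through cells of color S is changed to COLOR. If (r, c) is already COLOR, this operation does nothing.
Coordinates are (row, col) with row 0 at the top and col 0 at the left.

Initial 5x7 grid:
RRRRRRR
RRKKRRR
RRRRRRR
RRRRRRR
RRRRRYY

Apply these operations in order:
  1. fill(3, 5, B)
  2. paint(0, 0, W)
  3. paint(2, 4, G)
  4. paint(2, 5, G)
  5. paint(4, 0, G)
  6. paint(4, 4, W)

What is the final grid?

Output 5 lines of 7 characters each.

Answer: WBBBBBB
BBKKBBB
BBBBGGB
BBBBBBB
GBBBWYY

Derivation:
After op 1 fill(3,5,B) [31 cells changed]:
BBBBBBB
BBKKBBB
BBBBBBB
BBBBBBB
BBBBBYY
After op 2 paint(0,0,W):
WBBBBBB
BBKKBBB
BBBBBBB
BBBBBBB
BBBBBYY
After op 3 paint(2,4,G):
WBBBBBB
BBKKBBB
BBBBGBB
BBBBBBB
BBBBBYY
After op 4 paint(2,5,G):
WBBBBBB
BBKKBBB
BBBBGGB
BBBBBBB
BBBBBYY
After op 5 paint(4,0,G):
WBBBBBB
BBKKBBB
BBBBGGB
BBBBBBB
GBBBBYY
After op 6 paint(4,4,W):
WBBBBBB
BBKKBBB
BBBBGGB
BBBBBBB
GBBBWYY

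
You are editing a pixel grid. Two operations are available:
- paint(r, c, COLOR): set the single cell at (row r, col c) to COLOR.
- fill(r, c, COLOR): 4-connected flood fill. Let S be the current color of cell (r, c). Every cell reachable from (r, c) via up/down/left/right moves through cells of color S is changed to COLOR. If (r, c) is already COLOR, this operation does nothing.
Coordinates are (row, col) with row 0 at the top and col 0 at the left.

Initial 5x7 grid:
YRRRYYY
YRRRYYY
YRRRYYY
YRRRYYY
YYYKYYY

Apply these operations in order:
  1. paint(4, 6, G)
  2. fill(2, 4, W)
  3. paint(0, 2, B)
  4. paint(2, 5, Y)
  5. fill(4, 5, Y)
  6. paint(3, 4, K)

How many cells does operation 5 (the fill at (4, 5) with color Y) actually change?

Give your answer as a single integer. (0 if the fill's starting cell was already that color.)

Answer: 13

Derivation:
After op 1 paint(4,6,G):
YRRRYYY
YRRRYYY
YRRRYYY
YRRRYYY
YYYKYYG
After op 2 fill(2,4,W) [14 cells changed]:
YRRRWWW
YRRRWWW
YRRRWWW
YRRRWWW
YYYKWWG
After op 3 paint(0,2,B):
YRBRWWW
YRRRWWW
YRRRWWW
YRRRWWW
YYYKWWG
After op 4 paint(2,5,Y):
YRBRWWW
YRRRWWW
YRRRWYW
YRRRWWW
YYYKWWG
After op 5 fill(4,5,Y) [13 cells changed]:
YRBRYYY
YRRRYYY
YRRRYYY
YRRRYYY
YYYKYYG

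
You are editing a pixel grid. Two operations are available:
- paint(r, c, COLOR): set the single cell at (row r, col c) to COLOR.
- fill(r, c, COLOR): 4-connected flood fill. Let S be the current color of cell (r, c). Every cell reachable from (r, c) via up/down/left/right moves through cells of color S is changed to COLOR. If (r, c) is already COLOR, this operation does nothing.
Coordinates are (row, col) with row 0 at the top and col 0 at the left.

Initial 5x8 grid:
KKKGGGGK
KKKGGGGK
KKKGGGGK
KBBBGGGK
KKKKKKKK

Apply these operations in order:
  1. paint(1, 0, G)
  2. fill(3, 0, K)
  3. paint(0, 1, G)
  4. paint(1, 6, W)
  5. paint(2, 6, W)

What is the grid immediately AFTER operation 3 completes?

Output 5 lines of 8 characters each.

Answer: KGKGGGGK
GKKGGGGK
KKKGGGGK
KBBBGGGK
KKKKKKKK

Derivation:
After op 1 paint(1,0,G):
KKKGGGGK
GKKGGGGK
KKKGGGGK
KBBBGGGK
KKKKKKKK
After op 2 fill(3,0,K) [0 cells changed]:
KKKGGGGK
GKKGGGGK
KKKGGGGK
KBBBGGGK
KKKKKKKK
After op 3 paint(0,1,G):
KGKGGGGK
GKKGGGGK
KKKGGGGK
KBBBGGGK
KKKKKKKK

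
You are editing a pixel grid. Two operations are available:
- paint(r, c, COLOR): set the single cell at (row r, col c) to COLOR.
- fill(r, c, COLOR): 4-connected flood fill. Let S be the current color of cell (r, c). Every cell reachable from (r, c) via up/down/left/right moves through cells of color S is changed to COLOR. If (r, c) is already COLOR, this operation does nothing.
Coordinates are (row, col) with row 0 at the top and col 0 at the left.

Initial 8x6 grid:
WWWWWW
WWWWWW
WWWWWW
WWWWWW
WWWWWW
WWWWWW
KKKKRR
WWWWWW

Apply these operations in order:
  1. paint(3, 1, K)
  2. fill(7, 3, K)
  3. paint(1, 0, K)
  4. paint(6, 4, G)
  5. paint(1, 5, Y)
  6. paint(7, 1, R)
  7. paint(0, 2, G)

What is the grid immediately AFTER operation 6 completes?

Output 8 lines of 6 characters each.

Answer: WWWWWW
KWWWWY
WWWWWW
WKWWWW
WWWWWW
WWWWWW
KKKKGR
KRKKKK

Derivation:
After op 1 paint(3,1,K):
WWWWWW
WWWWWW
WWWWWW
WKWWWW
WWWWWW
WWWWWW
KKKKRR
WWWWWW
After op 2 fill(7,3,K) [6 cells changed]:
WWWWWW
WWWWWW
WWWWWW
WKWWWW
WWWWWW
WWWWWW
KKKKRR
KKKKKK
After op 3 paint(1,0,K):
WWWWWW
KWWWWW
WWWWWW
WKWWWW
WWWWWW
WWWWWW
KKKKRR
KKKKKK
After op 4 paint(6,4,G):
WWWWWW
KWWWWW
WWWWWW
WKWWWW
WWWWWW
WWWWWW
KKKKGR
KKKKKK
After op 5 paint(1,5,Y):
WWWWWW
KWWWWY
WWWWWW
WKWWWW
WWWWWW
WWWWWW
KKKKGR
KKKKKK
After op 6 paint(7,1,R):
WWWWWW
KWWWWY
WWWWWW
WKWWWW
WWWWWW
WWWWWW
KKKKGR
KRKKKK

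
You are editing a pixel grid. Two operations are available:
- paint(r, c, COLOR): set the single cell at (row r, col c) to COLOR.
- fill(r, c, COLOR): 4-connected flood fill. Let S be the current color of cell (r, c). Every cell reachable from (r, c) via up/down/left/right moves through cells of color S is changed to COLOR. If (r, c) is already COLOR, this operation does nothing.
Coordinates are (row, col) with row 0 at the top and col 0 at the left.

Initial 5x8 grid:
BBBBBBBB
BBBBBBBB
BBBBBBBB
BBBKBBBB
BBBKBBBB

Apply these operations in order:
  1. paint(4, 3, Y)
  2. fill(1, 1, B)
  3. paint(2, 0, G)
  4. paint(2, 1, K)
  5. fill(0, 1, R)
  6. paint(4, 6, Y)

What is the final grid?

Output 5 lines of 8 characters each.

After op 1 paint(4,3,Y):
BBBBBBBB
BBBBBBBB
BBBBBBBB
BBBKBBBB
BBBYBBBB
After op 2 fill(1,1,B) [0 cells changed]:
BBBBBBBB
BBBBBBBB
BBBBBBBB
BBBKBBBB
BBBYBBBB
After op 3 paint(2,0,G):
BBBBBBBB
BBBBBBBB
GBBBBBBB
BBBKBBBB
BBBYBBBB
After op 4 paint(2,1,K):
BBBBBBBB
BBBBBBBB
GKBBBBBB
BBBKBBBB
BBBYBBBB
After op 5 fill(0,1,R) [36 cells changed]:
RRRRRRRR
RRRRRRRR
GKRRRRRR
RRRKRRRR
RRRYRRRR
After op 6 paint(4,6,Y):
RRRRRRRR
RRRRRRRR
GKRRRRRR
RRRKRRRR
RRRYRRYR

Answer: RRRRRRRR
RRRRRRRR
GKRRRRRR
RRRKRRRR
RRRYRRYR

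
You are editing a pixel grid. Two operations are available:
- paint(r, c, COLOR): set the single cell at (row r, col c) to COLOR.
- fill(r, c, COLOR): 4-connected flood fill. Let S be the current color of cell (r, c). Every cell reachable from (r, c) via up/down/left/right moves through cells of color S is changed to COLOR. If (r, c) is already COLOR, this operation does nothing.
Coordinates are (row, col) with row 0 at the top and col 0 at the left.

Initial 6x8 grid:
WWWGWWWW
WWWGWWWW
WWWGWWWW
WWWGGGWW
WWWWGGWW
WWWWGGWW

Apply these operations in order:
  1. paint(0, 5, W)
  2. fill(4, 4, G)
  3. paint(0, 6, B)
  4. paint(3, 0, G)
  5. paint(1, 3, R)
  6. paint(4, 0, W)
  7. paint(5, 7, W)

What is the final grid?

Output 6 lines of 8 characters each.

Answer: WWWGWWBW
WWWRWWWW
WWWGWWWW
GWWGGGWW
WWWWGGWW
WWWWGGWW

Derivation:
After op 1 paint(0,5,W):
WWWGWWWW
WWWGWWWW
WWWGWWWW
WWWGGGWW
WWWWGGWW
WWWWGGWW
After op 2 fill(4,4,G) [0 cells changed]:
WWWGWWWW
WWWGWWWW
WWWGWWWW
WWWGGGWW
WWWWGGWW
WWWWGGWW
After op 3 paint(0,6,B):
WWWGWWBW
WWWGWWWW
WWWGWWWW
WWWGGGWW
WWWWGGWW
WWWWGGWW
After op 4 paint(3,0,G):
WWWGWWBW
WWWGWWWW
WWWGWWWW
GWWGGGWW
WWWWGGWW
WWWWGGWW
After op 5 paint(1,3,R):
WWWGWWBW
WWWRWWWW
WWWGWWWW
GWWGGGWW
WWWWGGWW
WWWWGGWW
After op 6 paint(4,0,W):
WWWGWWBW
WWWRWWWW
WWWGWWWW
GWWGGGWW
WWWWGGWW
WWWWGGWW
After op 7 paint(5,7,W):
WWWGWWBW
WWWRWWWW
WWWGWWWW
GWWGGGWW
WWWWGGWW
WWWWGGWW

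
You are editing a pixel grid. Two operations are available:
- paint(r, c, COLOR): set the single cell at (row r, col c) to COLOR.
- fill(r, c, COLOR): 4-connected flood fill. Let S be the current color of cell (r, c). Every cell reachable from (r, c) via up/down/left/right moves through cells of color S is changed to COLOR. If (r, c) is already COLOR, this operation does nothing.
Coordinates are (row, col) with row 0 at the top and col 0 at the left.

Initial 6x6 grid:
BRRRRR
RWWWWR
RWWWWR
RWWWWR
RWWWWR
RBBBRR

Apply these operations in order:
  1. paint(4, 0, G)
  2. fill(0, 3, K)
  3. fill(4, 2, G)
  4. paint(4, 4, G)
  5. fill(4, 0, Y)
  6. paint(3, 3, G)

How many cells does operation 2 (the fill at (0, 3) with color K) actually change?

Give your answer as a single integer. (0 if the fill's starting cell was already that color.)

After op 1 paint(4,0,G):
BRRRRR
RWWWWR
RWWWWR
RWWWWR
GWWWWR
RBBBRR
After op 2 fill(0,3,K) [11 cells changed]:
BKKKKK
RWWWWK
RWWWWK
RWWWWK
GWWWWK
RBBBKK

Answer: 11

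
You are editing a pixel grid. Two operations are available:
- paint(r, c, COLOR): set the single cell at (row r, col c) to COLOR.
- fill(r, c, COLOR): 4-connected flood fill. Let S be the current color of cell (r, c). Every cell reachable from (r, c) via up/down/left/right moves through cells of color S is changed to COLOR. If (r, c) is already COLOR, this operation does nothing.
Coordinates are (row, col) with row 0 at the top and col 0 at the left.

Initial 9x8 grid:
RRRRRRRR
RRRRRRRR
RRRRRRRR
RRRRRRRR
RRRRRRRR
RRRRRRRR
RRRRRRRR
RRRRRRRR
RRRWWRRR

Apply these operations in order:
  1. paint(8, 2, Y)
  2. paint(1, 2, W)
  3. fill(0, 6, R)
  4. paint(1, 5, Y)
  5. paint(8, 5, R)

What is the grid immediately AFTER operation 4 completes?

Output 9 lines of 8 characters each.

After op 1 paint(8,2,Y):
RRRRRRRR
RRRRRRRR
RRRRRRRR
RRRRRRRR
RRRRRRRR
RRRRRRRR
RRRRRRRR
RRRRRRRR
RRYWWRRR
After op 2 paint(1,2,W):
RRRRRRRR
RRWRRRRR
RRRRRRRR
RRRRRRRR
RRRRRRRR
RRRRRRRR
RRRRRRRR
RRRRRRRR
RRYWWRRR
After op 3 fill(0,6,R) [0 cells changed]:
RRRRRRRR
RRWRRRRR
RRRRRRRR
RRRRRRRR
RRRRRRRR
RRRRRRRR
RRRRRRRR
RRRRRRRR
RRYWWRRR
After op 4 paint(1,5,Y):
RRRRRRRR
RRWRRYRR
RRRRRRRR
RRRRRRRR
RRRRRRRR
RRRRRRRR
RRRRRRRR
RRRRRRRR
RRYWWRRR

Answer: RRRRRRRR
RRWRRYRR
RRRRRRRR
RRRRRRRR
RRRRRRRR
RRRRRRRR
RRRRRRRR
RRRRRRRR
RRYWWRRR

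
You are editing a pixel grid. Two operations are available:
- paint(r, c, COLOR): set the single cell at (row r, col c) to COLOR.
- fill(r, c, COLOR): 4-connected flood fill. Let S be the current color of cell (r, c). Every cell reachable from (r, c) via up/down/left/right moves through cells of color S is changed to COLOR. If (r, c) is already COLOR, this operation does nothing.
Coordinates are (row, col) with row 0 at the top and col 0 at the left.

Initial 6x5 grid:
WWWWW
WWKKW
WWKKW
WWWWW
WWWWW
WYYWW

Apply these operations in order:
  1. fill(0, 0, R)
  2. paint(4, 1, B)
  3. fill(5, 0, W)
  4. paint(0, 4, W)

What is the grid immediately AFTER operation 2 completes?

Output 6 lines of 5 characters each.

After op 1 fill(0,0,R) [24 cells changed]:
RRRRR
RRKKR
RRKKR
RRRRR
RRRRR
RYYRR
After op 2 paint(4,1,B):
RRRRR
RRKKR
RRKKR
RRRRR
RBRRR
RYYRR

Answer: RRRRR
RRKKR
RRKKR
RRRRR
RBRRR
RYYRR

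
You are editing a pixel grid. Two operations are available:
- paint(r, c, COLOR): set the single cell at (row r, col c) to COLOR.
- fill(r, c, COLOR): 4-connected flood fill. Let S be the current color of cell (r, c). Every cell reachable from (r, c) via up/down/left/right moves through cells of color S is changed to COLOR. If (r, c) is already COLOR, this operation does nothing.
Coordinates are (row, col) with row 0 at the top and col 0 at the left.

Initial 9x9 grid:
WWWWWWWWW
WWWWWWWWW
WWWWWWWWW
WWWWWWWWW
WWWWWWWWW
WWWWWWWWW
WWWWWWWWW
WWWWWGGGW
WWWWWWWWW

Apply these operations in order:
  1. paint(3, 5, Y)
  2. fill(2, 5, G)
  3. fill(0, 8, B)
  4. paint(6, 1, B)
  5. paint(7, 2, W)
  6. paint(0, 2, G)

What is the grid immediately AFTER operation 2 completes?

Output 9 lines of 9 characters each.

After op 1 paint(3,5,Y):
WWWWWWWWW
WWWWWWWWW
WWWWWWWWW
WWWWWYWWW
WWWWWWWWW
WWWWWWWWW
WWWWWWWWW
WWWWWGGGW
WWWWWWWWW
After op 2 fill(2,5,G) [77 cells changed]:
GGGGGGGGG
GGGGGGGGG
GGGGGGGGG
GGGGGYGGG
GGGGGGGGG
GGGGGGGGG
GGGGGGGGG
GGGGGGGGG
GGGGGGGGG

Answer: GGGGGGGGG
GGGGGGGGG
GGGGGGGGG
GGGGGYGGG
GGGGGGGGG
GGGGGGGGG
GGGGGGGGG
GGGGGGGGG
GGGGGGGGG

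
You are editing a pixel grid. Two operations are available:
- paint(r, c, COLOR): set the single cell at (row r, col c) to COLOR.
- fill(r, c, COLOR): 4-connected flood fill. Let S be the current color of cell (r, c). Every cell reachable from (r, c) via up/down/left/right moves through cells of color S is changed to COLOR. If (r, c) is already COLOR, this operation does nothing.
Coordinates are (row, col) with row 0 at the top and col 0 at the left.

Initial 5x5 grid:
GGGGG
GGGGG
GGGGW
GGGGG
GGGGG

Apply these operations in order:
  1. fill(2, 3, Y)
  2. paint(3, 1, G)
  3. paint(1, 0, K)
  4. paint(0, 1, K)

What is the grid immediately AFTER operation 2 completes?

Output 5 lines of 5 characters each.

Answer: YYYYY
YYYYY
YYYYW
YGYYY
YYYYY

Derivation:
After op 1 fill(2,3,Y) [24 cells changed]:
YYYYY
YYYYY
YYYYW
YYYYY
YYYYY
After op 2 paint(3,1,G):
YYYYY
YYYYY
YYYYW
YGYYY
YYYYY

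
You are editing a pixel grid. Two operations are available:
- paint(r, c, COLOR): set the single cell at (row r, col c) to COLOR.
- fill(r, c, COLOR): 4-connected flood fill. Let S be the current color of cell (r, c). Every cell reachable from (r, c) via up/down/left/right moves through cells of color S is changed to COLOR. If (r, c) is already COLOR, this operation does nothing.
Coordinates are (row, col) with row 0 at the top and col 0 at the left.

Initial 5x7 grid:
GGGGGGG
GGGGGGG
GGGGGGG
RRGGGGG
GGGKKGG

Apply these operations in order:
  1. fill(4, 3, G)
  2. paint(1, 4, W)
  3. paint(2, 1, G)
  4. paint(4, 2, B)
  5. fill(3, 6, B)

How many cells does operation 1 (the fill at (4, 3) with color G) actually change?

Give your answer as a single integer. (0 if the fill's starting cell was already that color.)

After op 1 fill(4,3,G) [2 cells changed]:
GGGGGGG
GGGGGGG
GGGGGGG
RRGGGGG
GGGGGGG

Answer: 2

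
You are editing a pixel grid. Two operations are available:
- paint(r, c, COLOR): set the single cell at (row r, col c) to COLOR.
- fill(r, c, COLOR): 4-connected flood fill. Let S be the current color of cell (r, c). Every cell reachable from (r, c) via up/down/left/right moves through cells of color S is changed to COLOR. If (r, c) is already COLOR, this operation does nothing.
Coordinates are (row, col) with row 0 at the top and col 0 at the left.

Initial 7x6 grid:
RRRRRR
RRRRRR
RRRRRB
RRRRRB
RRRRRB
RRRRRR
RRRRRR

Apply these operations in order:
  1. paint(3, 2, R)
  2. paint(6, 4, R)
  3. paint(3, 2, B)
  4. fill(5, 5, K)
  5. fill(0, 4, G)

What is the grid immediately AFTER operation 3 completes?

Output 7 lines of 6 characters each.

After op 1 paint(3,2,R):
RRRRRR
RRRRRR
RRRRRB
RRRRRB
RRRRRB
RRRRRR
RRRRRR
After op 2 paint(6,4,R):
RRRRRR
RRRRRR
RRRRRB
RRRRRB
RRRRRB
RRRRRR
RRRRRR
After op 3 paint(3,2,B):
RRRRRR
RRRRRR
RRRRRB
RRBRRB
RRRRRB
RRRRRR
RRRRRR

Answer: RRRRRR
RRRRRR
RRRRRB
RRBRRB
RRRRRB
RRRRRR
RRRRRR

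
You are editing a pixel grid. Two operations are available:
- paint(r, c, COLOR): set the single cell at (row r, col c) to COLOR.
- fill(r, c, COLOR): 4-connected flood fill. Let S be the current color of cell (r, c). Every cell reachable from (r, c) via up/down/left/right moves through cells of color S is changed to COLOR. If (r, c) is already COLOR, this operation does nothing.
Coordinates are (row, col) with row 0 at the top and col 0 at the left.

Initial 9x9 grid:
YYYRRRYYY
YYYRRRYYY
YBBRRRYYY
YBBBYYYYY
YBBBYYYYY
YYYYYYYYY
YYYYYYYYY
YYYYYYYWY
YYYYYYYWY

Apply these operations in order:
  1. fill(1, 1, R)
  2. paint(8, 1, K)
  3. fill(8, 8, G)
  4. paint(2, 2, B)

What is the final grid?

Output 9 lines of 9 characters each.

After op 1 fill(1,1,R) [62 cells changed]:
RRRRRRRRR
RRRRRRRRR
RBBRRRRRR
RBBBRRRRR
RBBBRRRRR
RRRRRRRRR
RRRRRRRRR
RRRRRRRWR
RRRRRRRWR
After op 2 paint(8,1,K):
RRRRRRRRR
RRRRRRRRR
RBBRRRRRR
RBBBRRRRR
RBBBRRRRR
RRRRRRRRR
RRRRRRRRR
RRRRRRRWR
RKRRRRRWR
After op 3 fill(8,8,G) [70 cells changed]:
GGGGGGGGG
GGGGGGGGG
GBBGGGGGG
GBBBGGGGG
GBBBGGGGG
GGGGGGGGG
GGGGGGGGG
GGGGGGGWG
GKGGGGGWG
After op 4 paint(2,2,B):
GGGGGGGGG
GGGGGGGGG
GBBGGGGGG
GBBBGGGGG
GBBBGGGGG
GGGGGGGGG
GGGGGGGGG
GGGGGGGWG
GKGGGGGWG

Answer: GGGGGGGGG
GGGGGGGGG
GBBGGGGGG
GBBBGGGGG
GBBBGGGGG
GGGGGGGGG
GGGGGGGGG
GGGGGGGWG
GKGGGGGWG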